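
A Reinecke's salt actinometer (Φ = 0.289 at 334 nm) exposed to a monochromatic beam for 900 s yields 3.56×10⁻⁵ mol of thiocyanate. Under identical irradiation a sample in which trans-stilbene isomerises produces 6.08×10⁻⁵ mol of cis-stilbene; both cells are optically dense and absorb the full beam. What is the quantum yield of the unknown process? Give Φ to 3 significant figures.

Photons absorbed by the actinometer: 3.56×10⁻⁵ / 0.289 = 1.232×10⁻⁴ mol.
Φ(unknown) = 6.08×10⁻⁵ / 1.232×10⁻⁴ = 0.494.

Φ = 0.494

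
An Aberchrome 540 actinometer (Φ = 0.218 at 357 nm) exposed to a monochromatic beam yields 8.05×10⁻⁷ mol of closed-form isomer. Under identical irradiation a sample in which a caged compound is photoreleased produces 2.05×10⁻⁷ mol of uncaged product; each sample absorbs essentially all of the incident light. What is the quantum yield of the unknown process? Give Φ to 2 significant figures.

Photons absorbed by the actinometer: 8.05×10⁻⁷ / 0.218 = 3.693×10⁻⁶ mol.
Φ(unknown) = 2.05×10⁻⁷ / 3.693×10⁻⁶ = 0.056.

Φ = 0.056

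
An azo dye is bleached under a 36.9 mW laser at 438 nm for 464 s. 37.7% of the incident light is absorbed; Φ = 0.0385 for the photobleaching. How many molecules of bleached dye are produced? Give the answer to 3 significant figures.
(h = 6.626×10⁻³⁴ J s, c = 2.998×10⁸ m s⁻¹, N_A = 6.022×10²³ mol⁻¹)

Photon energy at 438 nm: hc/λ = (6.626×10⁻³⁴)(2.998×10⁸)/(438×10⁻⁹) = 4.535×10⁻¹⁹ J.
Energy delivered: (36.9 mW)(464 s) = 17.12 J.
Photons incident: 17.12 / 4.535×10⁻¹⁹ = 3.775×10¹⁹, i.e. 3.775×10¹⁹/6.022×10²³ = 6.269×10⁻⁵ mol.
Photons absorbed: 0.377 × 6.269×10⁻⁵ = 2.363×10⁻⁵ mol.
Product: Φ × n_abs = 0.0385 × 2.363×10⁻⁵ = 9.098×10⁻⁷ mol.
As a count: 9.098×10⁻⁷ × 6.022×10²³ = 5.48×10¹⁷.

5.48×10¹⁷ molecules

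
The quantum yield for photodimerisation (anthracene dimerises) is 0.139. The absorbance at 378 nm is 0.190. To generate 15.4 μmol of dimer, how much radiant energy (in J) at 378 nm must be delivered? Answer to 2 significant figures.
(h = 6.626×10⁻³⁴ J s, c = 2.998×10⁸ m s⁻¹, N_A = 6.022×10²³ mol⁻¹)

Product: 15.4 μmol = 1.54×10⁻⁵ mol.
Photons that must be absorbed: 1.54×10⁻⁵ / 0.139 = 1.108×10⁻⁴ mol.
Fraction absorbed: 1 − 10^(−0.190) = 0.3543.
Incident photons needed: 1.108×10⁻⁴ / 0.3543 = 3.127×10⁻⁴ mol.
Photon energy: hc/λ = 5.255×10⁻¹⁹ J; per mole, 3.165×10⁵ J mol⁻¹.
Energy required: 3.127×10⁻⁴ × 3.165×10⁵ = 99 J.

99 J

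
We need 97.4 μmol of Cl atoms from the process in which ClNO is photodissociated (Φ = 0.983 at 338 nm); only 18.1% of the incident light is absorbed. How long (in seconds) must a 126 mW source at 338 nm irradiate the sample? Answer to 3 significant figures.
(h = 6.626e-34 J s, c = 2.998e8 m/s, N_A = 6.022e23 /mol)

t ≈ 1540 s

Product: 97.4 μmol = 9.74e-5 mol.
Photons that must be absorbed: 9.74e-5 / 0.983 = 9.908e-5 mol.
Incident photons needed: 9.908e-5 / 0.181 = 5.474e-4 mol.
Photon energy: hc/λ = 5.877e-19 J; per mole, 3.539e5 J mol⁻¹.
Energy required: 5.474e-4 × 3.539e5 = 193.7 J.
Time: 193.7 J / 0.126 W = 1540 s.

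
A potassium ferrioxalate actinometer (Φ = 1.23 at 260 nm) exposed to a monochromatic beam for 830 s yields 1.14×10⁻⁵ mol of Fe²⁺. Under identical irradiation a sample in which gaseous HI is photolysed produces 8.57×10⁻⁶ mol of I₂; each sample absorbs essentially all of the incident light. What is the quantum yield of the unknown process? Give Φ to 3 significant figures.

Φ = 0.925

Photons absorbed by the actinometer: 1.14×10⁻⁵ / 1.23 = 9.268×10⁻⁶ mol.
Φ(unknown) = 8.57×10⁻⁶ / 9.268×10⁻⁶ = 0.925.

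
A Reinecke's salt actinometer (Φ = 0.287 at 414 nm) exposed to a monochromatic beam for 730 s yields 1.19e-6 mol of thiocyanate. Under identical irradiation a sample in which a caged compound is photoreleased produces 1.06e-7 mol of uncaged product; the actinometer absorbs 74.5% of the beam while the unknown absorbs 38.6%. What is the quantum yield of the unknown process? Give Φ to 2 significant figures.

Φ = 0.049

Photons absorbed by the actinometer: 1.19e-6 / 0.287 = 4.146e-6 mol.
Incident flux: 4.146e-6 / 0.745 = 5.565e-6 einstein.
Absorbed by unknown: 0.386 × 5.565e-6 = 2.148e-6 mol.
Φ(unknown) = 1.06e-7 / 2.148e-6 = 0.049.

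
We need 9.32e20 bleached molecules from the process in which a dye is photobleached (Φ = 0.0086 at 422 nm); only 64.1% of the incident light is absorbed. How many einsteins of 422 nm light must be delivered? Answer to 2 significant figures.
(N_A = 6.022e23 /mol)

Product: 9.32e20 / 6.022e23 = 0.001548 mol.
Photons that must be absorbed: 0.001548 / 0.0086 = 0.1800 mol.
Incident photons needed: 0.1800 / 0.641 = 0.2808 mol.

0.28 einstein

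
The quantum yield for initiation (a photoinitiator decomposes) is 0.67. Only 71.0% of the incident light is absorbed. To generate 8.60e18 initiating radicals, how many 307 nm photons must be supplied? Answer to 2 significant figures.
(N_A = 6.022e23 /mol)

Product: 8.60e18 / 6.022e23 = 1.428e-5 mol.
Photons that must be absorbed: 1.428e-5 / 0.67 = 2.131e-5 mol.
Incident photons needed: 2.131e-5 / 0.710 = 3.001e-5 mol.
Photon count: 3.001e-5 × 6.022e23 = 1.8e19.

1.8e19 photons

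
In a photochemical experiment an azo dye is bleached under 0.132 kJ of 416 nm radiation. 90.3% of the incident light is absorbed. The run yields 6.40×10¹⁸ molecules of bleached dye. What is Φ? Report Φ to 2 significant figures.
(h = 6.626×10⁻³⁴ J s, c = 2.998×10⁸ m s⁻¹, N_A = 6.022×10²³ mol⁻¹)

Product: 6.40×10¹⁸ / 6.022×10²³ = 1.063×10⁻⁵ mol.
Photon energy at 416 nm: hc/λ = (6.626×10⁻³⁴)(2.998×10⁸)/(416×10⁻⁹) = 4.775×10⁻¹⁹ J.
Incident energy: 0.132 kJ = 132 J.
Photons incident: 132 / 4.775×10⁻¹⁹ = 2.764×10²⁰, i.e. 2.764×10²⁰/6.022×10²³ = 4.590×10⁻⁴ mol.
Photons absorbed: 0.903 × 4.590×10⁻⁴ = 4.145×10⁻⁴ mol.
Φ = 1.063×10⁻⁵ mol / 4.145×10⁻⁴ mol photons = 0.026.

Φ = 0.026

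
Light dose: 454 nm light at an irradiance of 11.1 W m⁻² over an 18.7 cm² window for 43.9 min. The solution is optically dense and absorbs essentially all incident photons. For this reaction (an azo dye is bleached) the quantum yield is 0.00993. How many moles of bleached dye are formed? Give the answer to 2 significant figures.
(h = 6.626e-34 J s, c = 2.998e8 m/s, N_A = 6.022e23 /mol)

2.1e-6 mol

Photon energy at 454 nm: hc/λ = (6.626e-34)(2.998e8)/(454e-9) = 4.375e-19 J.
Energy delivered: (11.1 W m⁻²)(18.7e-4 m²)(2634 s) = 54.67 J.
Photons incident: 54.67 / 4.375e-19 = 1.250e20, i.e. 1.250e20/6.022e23 = 2.076e-4 mol.
Product: Φ × n_abs = 0.00993 × 2.076e-4 = 2.061e-6 mol.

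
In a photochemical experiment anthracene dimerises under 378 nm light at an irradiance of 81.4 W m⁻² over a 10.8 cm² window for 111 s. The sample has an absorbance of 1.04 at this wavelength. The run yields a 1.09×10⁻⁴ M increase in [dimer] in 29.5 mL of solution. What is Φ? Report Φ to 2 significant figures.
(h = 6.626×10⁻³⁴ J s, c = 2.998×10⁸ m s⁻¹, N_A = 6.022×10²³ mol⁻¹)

Φ = 0.11

Product: (1.09×10⁻⁴ M)(0.0295 L) = 3.216×10⁻⁶ mol.
Photon energy at 378 nm: hc/λ = (6.626×10⁻³⁴)(2.998×10⁸)/(378×10⁻⁹) = 5.255×10⁻¹⁹ J.
Energy delivered: (81.4 W m⁻²)(10.8×10⁻⁴ m²)(111 s) = 9.758 J.
Photons incident: 9.758 / 5.255×10⁻¹⁹ = 1.857×10¹⁹, i.e. 1.857×10¹⁹/6.022×10²³ = 3.084×10⁻⁵ mol.
Fraction absorbed: 1 − 10^(−1.04) = 0.9088.
Photons absorbed: 0.9088 × 3.084×10⁻⁵ = 2.803×10⁻⁵ mol.
Φ = 3.216×10⁻⁶ mol / 2.803×10⁻⁵ mol photons = 0.11.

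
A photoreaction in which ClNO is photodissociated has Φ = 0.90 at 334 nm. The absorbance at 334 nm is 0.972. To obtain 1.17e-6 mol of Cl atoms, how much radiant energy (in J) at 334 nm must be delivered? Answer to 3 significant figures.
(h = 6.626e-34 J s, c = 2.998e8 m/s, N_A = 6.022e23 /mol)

0.521 J

Photons that must be absorbed: 1.17e-6 / 0.90 = 1.300e-6 mol.
Fraction absorbed: 1 − 10^(−0.972) = 0.8933.
Incident photons needed: 1.300e-6 / 0.8933 = 1.455e-6 mol.
Photon energy: hc/λ = 5.948e-19 J; per mole, 3.582e5 J mol⁻¹.
Energy required: 1.455e-6 × 3.582e5 = 0.521 J.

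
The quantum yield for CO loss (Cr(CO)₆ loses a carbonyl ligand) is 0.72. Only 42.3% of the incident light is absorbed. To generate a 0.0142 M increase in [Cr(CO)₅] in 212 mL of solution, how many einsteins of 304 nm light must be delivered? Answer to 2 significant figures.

0.0099 einstein

Product: (0.0142 M)(0.212 L) = 0.003010 mol.
Photons that must be absorbed: 0.003010 / 0.72 = 0.004181 mol.
Incident photons needed: 0.004181 / 0.423 = 0.009884 mol.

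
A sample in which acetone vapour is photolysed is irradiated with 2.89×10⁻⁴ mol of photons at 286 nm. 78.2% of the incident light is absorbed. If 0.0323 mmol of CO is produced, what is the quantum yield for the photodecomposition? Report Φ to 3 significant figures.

Φ = 0.143

Product: 0.0323 mmol = 3.23×10⁻⁵ mol.
Photons absorbed: 0.782 × 2.89×10⁻⁴ = 2.260×10⁻⁴ mol.
Φ = 3.23×10⁻⁵ mol / 2.260×10⁻⁴ mol photons = 0.143.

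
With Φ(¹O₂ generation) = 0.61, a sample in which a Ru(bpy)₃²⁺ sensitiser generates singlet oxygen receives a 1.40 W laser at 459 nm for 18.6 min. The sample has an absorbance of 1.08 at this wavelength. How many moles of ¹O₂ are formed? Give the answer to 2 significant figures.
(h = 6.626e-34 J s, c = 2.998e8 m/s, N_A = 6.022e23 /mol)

Photon energy at 459 nm: hc/λ = (6.626e-34)(2.998e8)/(459e-9) = 4.328e-19 J.
Energy delivered: (1.40 W)(1116 s) = 1562 J.
Photons incident: 1562 / 4.328e-19 = 3.609e21, i.e. 3.609e21/6.022e23 = 0.005993 mol.
Fraction absorbed: 1 − 10^(−1.08) = 0.9168.
Photons absorbed: 0.9168 × 0.005993 = 0.005494 mol.
Product: Φ × n_abs = 0.61 × 0.005494 = 0.003351 mol.

0.0034 mol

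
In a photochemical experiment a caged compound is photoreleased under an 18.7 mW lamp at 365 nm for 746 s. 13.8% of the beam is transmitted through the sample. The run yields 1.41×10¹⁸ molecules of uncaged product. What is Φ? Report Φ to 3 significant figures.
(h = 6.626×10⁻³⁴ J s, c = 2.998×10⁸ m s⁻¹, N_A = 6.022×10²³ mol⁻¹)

Φ = 0.0638

Product: 1.41×10¹⁸ / 6.022×10²³ = 2.341×10⁻⁶ mol.
Photon energy at 365 nm: hc/λ = (6.626×10⁻³⁴)(2.998×10⁸)/(365×10⁻⁹) = 5.442×10⁻¹⁹ J.
Energy delivered: (18.7 mW)(746 s) = 13.95 J.
Photons incident: 13.95 / 5.442×10⁻¹⁹ = 2.563×10¹⁹, i.e. 2.563×10¹⁹/6.022×10²³ = 4.256×10⁻⁵ mol.
Fraction absorbed: 1 − 13.8/100 = 0.8620.
Photons absorbed: 0.8620 × 4.256×10⁻⁵ = 3.669×10⁻⁵ mol.
Φ = 2.341×10⁻⁶ mol / 3.669×10⁻⁵ mol photons = 0.0638.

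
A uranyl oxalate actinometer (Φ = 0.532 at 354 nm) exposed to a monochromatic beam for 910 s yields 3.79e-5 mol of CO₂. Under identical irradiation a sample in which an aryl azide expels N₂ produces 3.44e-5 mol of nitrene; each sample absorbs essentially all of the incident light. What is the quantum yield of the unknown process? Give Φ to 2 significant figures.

Photons absorbed by the actinometer: 3.79e-5 / 0.532 = 7.124e-5 mol.
Φ(unknown) = 3.44e-5 / 7.124e-5 = 0.48.

Φ = 0.48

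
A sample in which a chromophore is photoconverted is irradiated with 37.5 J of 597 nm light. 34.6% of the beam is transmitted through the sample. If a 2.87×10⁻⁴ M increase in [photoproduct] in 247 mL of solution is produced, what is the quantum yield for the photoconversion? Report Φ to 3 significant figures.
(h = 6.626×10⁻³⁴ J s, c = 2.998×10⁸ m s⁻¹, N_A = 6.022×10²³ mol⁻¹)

Φ = 0.579

Product: (2.87×10⁻⁴ M)(0.247 L) = 7.089×10⁻⁵ mol.
Photon energy at 597 nm: hc/λ = (6.626×10⁻³⁴)(2.998×10⁸)/(597×10⁻⁹) = 3.327×10⁻¹⁹ J.
Photons incident: 37.5 / 3.327×10⁻¹⁹ = 1.127×10²⁰, i.e. 1.127×10²⁰/6.022×10²³ = 1.871×10⁻⁴ mol.
Fraction absorbed: 1 − 34.6/100 = 0.6540.
Photons absorbed: 0.6540 × 1.871×10⁻⁴ = 1.224×10⁻⁴ mol.
Φ = 7.089×10⁻⁵ mol / 1.224×10⁻⁴ mol photons = 0.579.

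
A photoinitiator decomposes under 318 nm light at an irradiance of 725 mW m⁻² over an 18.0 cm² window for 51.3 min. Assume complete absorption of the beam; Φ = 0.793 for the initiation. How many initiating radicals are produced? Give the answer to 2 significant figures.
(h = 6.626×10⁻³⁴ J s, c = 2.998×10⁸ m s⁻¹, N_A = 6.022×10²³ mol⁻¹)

Photon energy at 318 nm: hc/λ = (6.626×10⁻³⁴)(2.998×10⁸)/(318×10⁻⁹) = 6.247×10⁻¹⁹ J.
Energy delivered: (725 mW m⁻²)(18.0×10⁻⁴ m²)(3078 s) = 4.017 J.
Photons incident: 4.017 / 6.247×10⁻¹⁹ = 6.430×10¹⁸, i.e. 6.430×10¹⁸/6.022×10²³ = 1.068×10⁻⁵ mol.
Product: Φ × n_abs = 0.793 × 1.068×10⁻⁵ = 8.469×10⁻⁶ mol.
As a count: 8.469×10⁻⁶ × 6.022×10²³ = 5.1×10¹⁸.

5.1×10¹⁸ initiating radicals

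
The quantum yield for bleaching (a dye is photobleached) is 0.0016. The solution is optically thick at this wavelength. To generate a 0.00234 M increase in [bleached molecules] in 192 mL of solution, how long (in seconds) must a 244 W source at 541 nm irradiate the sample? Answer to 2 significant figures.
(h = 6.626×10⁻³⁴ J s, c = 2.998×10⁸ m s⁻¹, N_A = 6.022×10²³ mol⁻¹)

Product: (0.00234 M)(0.192 L) = 4.493×10⁻⁴ mol.
Photons that must be absorbed: 4.493×10⁻⁴ / 0.0016 = 0.2808 mol.
Photon energy: hc/λ = 3.672×10⁻¹⁹ J; per mole, 2.211×10⁵ J mol⁻¹.
Energy required: 0.2808 × 2.211×10⁵ = 6.208×10⁴ J.
Time: 6.208×10⁴ J / 244 W = 250 s.

t ≈ 250 s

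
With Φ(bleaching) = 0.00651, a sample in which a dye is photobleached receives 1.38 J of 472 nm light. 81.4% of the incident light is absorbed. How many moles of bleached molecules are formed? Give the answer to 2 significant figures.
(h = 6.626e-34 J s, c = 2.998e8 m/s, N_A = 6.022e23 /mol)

2.9e-8 mol

Photon energy at 472 nm: hc/λ = (6.626e-34)(2.998e8)/(472e-9) = 4.209e-19 J.
Photons incident: 1.38 / 4.209e-19 = 3.279e18, i.e. 3.279e18/6.022e23 = 5.445e-6 mol.
Photons absorbed: 0.814 × 5.445e-6 = 4.432e-6 mol.
Product: Φ × n_abs = 0.00651 × 4.432e-6 = 2.885e-8 mol.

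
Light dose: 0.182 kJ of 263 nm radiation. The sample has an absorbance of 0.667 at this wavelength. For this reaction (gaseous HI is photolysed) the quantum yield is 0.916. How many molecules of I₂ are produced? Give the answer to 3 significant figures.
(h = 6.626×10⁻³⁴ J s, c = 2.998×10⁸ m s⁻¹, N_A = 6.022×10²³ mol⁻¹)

1.73×10²⁰ molecules

Photon energy at 263 nm: hc/λ = (6.626×10⁻³⁴)(2.998×10⁸)/(263×10⁻⁹) = 7.553×10⁻¹⁹ J.
Incident energy: 0.182 kJ = 182 J.
Photons incident: 182 / 7.553×10⁻¹⁹ = 2.410×10²⁰, i.e. 2.410×10²⁰/6.022×10²³ = 4.002×10⁻⁴ mol.
Fraction absorbed: 1 − 10^(−0.667) = 0.7847.
Photons absorbed: 0.7847 × 4.002×10⁻⁴ = 3.140×10⁻⁴ mol.
Product: Φ × n_abs = 0.916 × 3.140×10⁻⁴ = 2.876×10⁻⁴ mol.
As a count: 2.876×10⁻⁴ × 6.022×10²³ = 1.73×10²⁰.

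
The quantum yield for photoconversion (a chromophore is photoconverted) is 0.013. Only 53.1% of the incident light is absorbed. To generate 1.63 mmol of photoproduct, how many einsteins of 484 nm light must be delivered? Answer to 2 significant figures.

0.24 einstein

Product: 1.63 mmol = 0.00163 mol.
Photons that must be absorbed: 0.00163 / 0.013 = 0.1254 mol.
Incident photons needed: 0.1254 / 0.531 = 0.2362 mol.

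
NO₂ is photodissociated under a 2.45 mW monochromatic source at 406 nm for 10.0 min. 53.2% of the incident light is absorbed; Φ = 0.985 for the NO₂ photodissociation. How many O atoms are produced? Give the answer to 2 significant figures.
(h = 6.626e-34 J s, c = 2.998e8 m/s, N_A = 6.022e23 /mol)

1.6e18 atoms

Photon energy at 406 nm: hc/λ = (6.626e-34)(2.998e8)/(406e-9) = 4.893e-19 J.
Energy delivered: (2.45 mW)(600 s) = 1.470 J.
Photons incident: 1.470 / 4.893e-19 = 3.004e18, i.e. 3.004e18/6.022e23 = 4.988e-6 mol.
Photons absorbed: 0.532 × 4.988e-6 = 2.654e-6 mol.
Product: Φ × n_abs = 0.985 × 2.654e-6 = 2.614e-6 mol.
As a count: 2.614e-6 × 6.022e23 = 1.6e18.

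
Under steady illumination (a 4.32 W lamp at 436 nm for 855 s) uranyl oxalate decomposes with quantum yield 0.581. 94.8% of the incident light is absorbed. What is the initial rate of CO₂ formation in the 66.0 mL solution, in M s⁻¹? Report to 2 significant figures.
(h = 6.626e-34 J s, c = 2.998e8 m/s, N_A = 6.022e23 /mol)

Photon energy at 436 nm: hc/λ = (6.626e-34)(2.998e8)/(436e-9) = 4.556e-19 J.
Energy delivered: (4.32 W)(855 s) = 3694 J.
Photons incident: 3694 / 4.556e-19 = 8.108e21, i.e. 8.108e21/6.022e23 = 0.01346 mol.
Photons absorbed: 0.948 × 0.01346 = 0.01276 mol.
Product formed: 0.581 × 0.01276 = 0.007414 mol.
Rate: 0.007414 mol / (855 s × 0.066 L) = 1.3e-4 M s⁻¹.

1.3e-4 M s⁻¹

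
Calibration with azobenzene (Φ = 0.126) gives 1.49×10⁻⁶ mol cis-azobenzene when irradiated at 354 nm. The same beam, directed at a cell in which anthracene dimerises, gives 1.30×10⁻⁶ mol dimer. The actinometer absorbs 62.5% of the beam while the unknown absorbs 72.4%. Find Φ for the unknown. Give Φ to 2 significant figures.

Φ = 0.095

Photons absorbed by the actinometer: 1.49×10⁻⁶ / 0.126 = 1.183×10⁻⁵ mol.
Incident flux: 1.183×10⁻⁵ / 0.625 = 1.893×10⁻⁵ einstein.
Absorbed by unknown: 0.724 × 1.893×10⁻⁵ = 1.371×10⁻⁵ mol.
Φ(unknown) = 1.30×10⁻⁶ / 1.371×10⁻⁵ = 0.095.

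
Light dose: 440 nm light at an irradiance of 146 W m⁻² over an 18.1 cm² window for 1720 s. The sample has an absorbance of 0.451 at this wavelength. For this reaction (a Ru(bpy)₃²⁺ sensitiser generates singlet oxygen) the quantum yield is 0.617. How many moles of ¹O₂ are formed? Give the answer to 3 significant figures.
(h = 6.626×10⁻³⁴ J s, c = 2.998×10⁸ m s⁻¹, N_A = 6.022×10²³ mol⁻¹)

6.66×10⁻⁴ mol

Photon energy at 440 nm: hc/λ = (6.626×10⁻³⁴)(2.998×10⁸)/(440×10⁻⁹) = 4.515×10⁻¹⁹ J.
Energy delivered: (146 W m⁻²)(18.1×10⁻⁴ m²)(1720 s) = 454.5 J.
Photons incident: 454.5 / 4.515×10⁻¹⁹ = 1.007×10²¹, i.e. 1.007×10²¹/6.022×10²³ = 0.001672 mol.
Fraction absorbed: 1 − 10^(−0.451) = 0.6460.
Photons absorbed: 0.6460 × 0.001672 = 0.001080 mol.
Product: Φ × n_abs = 0.617 × 0.001080 = 6.664×10⁻⁴ mol.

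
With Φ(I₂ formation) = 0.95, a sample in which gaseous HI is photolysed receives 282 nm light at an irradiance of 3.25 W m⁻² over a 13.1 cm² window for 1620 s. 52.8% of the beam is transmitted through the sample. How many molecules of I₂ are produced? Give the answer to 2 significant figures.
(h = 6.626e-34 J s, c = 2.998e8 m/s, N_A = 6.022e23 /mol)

Photon energy at 282 nm: hc/λ = (6.626e-34)(2.998e8)/(282e-9) = 7.044e-19 J.
Energy delivered: (3.25 W m⁻²)(13.1e-4 m²)(1620 s) = 6.897 J.
Photons incident: 6.897 / 7.044e-19 = 9.791e18, i.e. 9.791e18/6.022e23 = 1.626e-5 mol.
Fraction absorbed: 1 − 52.8/100 = 0.4720.
Photons absorbed: 0.4720 × 1.626e-5 = 7.675e-6 mol.
Product: Φ × n_abs = 0.95 × 7.675e-6 = 7.291e-6 mol.
As a count: 7.291e-6 × 6.022e23 = 4.4e18.

4.4e18 molecules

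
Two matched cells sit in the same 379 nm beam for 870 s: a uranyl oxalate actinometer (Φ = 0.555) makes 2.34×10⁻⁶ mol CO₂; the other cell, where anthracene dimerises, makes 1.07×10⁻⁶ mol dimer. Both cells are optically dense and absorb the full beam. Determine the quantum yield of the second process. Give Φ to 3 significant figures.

Photons absorbed by the actinometer: 2.34×10⁻⁶ / 0.555 = 4.216×10⁻⁶ mol.
Φ(unknown) = 1.07×10⁻⁶ / 4.216×10⁻⁶ = 0.254.

Φ = 0.254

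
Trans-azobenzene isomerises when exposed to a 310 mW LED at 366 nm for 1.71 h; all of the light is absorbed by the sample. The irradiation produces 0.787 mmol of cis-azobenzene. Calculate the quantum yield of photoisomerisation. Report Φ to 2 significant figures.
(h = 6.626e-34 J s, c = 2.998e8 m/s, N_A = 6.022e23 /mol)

Product: 0.787 mmol = 7.87e-4 mol.
Photon energy at 366 nm: hc/λ = (6.626e-34)(2.998e8)/(366e-9) = 5.428e-19 J.
Energy delivered: (310 mW)(6156 s) = 1908 J.
Photons incident: 1908 / 5.428e-19 = 3.515e21, i.e. 3.515e21/6.022e23 = 0.005837 mol.
Φ = 7.87e-4 mol / 0.005837 mol photons = 0.13.

Φ = 0.13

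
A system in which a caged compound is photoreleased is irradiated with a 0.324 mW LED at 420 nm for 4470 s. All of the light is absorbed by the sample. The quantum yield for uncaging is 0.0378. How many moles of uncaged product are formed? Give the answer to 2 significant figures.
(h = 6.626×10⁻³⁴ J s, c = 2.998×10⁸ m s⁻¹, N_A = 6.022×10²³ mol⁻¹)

1.9×10⁻⁷ mol

Photon energy at 420 nm: hc/λ = (6.626×10⁻³⁴)(2.998×10⁸)/(420×10⁻⁹) = 4.730×10⁻¹⁹ J.
Energy delivered: (0.324 mW)(4470 s) = 1.448 J.
Photons incident: 1.448 / 4.730×10⁻¹⁹ = 3.061×10¹⁸, i.e. 3.061×10¹⁸/6.022×10²³ = 5.083×10⁻⁶ mol.
Product: Φ × n_abs = 0.0378 × 5.083×10⁻⁶ = 1.921×10⁻⁷ mol.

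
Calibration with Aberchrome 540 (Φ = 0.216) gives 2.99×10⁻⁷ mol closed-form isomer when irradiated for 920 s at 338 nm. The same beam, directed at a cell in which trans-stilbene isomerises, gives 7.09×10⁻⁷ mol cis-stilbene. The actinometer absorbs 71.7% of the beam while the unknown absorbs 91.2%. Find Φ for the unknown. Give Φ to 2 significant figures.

Photons absorbed by the actinometer: 2.99×10⁻⁷ / 0.216 = 1.384×10⁻⁶ mol.
Incident flux: 1.384×10⁻⁶ / 0.717 = 1.930×10⁻⁶ einstein.
Absorbed by unknown: 0.912 × 1.930×10⁻⁶ = 1.760×10⁻⁶ mol.
Φ(unknown) = 7.09×10⁻⁷ / 1.760×10⁻⁶ = 0.40.

Φ = 0.40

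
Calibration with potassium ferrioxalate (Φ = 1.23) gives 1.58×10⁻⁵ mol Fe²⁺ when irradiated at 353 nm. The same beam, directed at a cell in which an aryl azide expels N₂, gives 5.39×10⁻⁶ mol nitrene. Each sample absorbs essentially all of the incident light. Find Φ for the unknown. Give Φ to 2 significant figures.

Φ = 0.42

Photons absorbed by the actinometer: 1.58×10⁻⁵ / 1.23 = 1.285×10⁻⁵ mol.
Φ(unknown) = 5.39×10⁻⁶ / 1.285×10⁻⁵ = 0.42.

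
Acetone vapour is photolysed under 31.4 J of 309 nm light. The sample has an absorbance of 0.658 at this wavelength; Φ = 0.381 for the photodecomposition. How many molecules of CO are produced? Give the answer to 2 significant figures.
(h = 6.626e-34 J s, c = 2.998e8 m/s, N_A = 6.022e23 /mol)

1.5e19 molecules

Photon energy at 309 nm: hc/λ = (6.626e-34)(2.998e8)/(309e-9) = 6.429e-19 J.
Photons incident: 31.4 / 6.429e-19 = 4.884e19, i.e. 4.884e19/6.022e23 = 8.110e-5 mol.
Fraction absorbed: 1 − 10^(−0.658) = 0.7802.
Photons absorbed: 0.7802 × 8.110e-5 = 6.327e-5 mol.
Product: Φ × n_abs = 0.381 × 6.327e-5 = 2.411e-5 mol.
As a count: 2.411e-5 × 6.022e23 = 1.5e19.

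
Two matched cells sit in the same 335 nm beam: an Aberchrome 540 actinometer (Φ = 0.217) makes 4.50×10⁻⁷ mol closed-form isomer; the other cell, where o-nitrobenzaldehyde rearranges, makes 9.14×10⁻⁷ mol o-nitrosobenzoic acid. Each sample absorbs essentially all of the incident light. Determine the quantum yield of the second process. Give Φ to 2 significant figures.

Photons absorbed by the actinometer: 4.50×10⁻⁷ / 0.217 = 2.074×10⁻⁶ mol.
Φ(unknown) = 9.14×10⁻⁷ / 2.074×10⁻⁶ = 0.44.

Φ = 0.44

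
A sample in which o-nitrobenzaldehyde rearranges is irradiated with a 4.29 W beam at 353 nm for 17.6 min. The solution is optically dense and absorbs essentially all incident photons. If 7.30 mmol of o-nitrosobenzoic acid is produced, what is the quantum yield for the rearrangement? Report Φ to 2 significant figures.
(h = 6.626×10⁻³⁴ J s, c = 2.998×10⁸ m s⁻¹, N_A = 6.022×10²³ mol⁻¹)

Φ = 0.55

Product: 7.30 mmol = 0.00730 mol.
Photon energy at 353 nm: hc/λ = (6.626×10⁻³⁴)(2.998×10⁸)/(353×10⁻⁹) = 5.627×10⁻¹⁹ J.
Energy delivered: (4.29 W)(1056 s) = 4530 J.
Photons incident: 4530 / 5.627×10⁻¹⁹ = 8.050×10²¹, i.e. 8.050×10²¹/6.022×10²³ = 0.01337 mol.
Φ = 0.00730 mol / 0.01337 mol photons = 0.55.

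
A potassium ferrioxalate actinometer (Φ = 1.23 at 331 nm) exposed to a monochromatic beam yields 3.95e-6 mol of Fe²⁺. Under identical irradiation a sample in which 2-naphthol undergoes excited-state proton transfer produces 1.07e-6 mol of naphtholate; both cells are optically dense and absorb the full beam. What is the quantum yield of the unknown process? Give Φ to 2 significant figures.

Photons absorbed by the actinometer: 3.95e-6 / 1.23 = 3.211e-6 mol.
Φ(unknown) = 1.07e-6 / 3.211e-6 = 0.33.

Φ = 0.33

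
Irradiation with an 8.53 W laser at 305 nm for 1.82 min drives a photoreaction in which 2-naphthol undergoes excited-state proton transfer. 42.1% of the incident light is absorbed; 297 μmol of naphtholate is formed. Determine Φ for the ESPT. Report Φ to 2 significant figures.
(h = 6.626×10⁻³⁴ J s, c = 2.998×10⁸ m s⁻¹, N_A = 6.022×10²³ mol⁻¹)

Product: 297 μmol = 2.97×10⁻⁴ mol.
Photon energy at 305 nm: hc/λ = (6.626×10⁻³⁴)(2.998×10⁸)/(305×10⁻⁹) = 6.513×10⁻¹⁹ J.
Energy delivered: (8.53 W)(109.2 s) = 931.5 J.
Photons incident: 931.5 / 6.513×10⁻¹⁹ = 1.430×10²¹, i.e. 1.430×10²¹/6.022×10²³ = 0.002375 mol.
Photons absorbed: 0.421 × 0.002375 = 9.999×10⁻⁴ mol.
Φ = 2.97×10⁻⁴ mol / 9.999×10⁻⁴ mol photons = 0.30.

Φ = 0.30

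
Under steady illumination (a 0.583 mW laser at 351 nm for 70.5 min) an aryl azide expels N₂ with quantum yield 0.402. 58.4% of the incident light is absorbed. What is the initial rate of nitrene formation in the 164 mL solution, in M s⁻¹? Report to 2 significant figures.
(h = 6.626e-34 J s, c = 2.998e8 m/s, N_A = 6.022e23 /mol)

2.4e-9 M s⁻¹

Photon energy at 351 nm: hc/λ = (6.626e-34)(2.998e8)/(351e-9) = 5.659e-19 J.
Energy delivered: (0.583 mW)(4230 s) = 2.466 J.
Photons incident: 2.466 / 5.659e-19 = 4.358e18, i.e. 4.358e18/6.022e23 = 7.237e-6 mol.
Photons absorbed: 0.584 × 7.237e-6 = 4.226e-6 mol.
Product formed: 0.402 × 4.226e-6 = 1.699e-6 mol.
Rate: 1.699e-6 mol / (4230 s × 0.164 L) = 2.4e-9 M s⁻¹.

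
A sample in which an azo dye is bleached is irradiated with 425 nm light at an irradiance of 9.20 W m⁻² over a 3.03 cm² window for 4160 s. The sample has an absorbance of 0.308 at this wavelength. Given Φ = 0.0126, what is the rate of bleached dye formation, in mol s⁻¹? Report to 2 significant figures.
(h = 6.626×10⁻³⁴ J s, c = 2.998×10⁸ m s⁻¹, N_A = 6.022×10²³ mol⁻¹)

6.3×10⁻¹¹ mol s⁻¹

Photon energy at 425 nm: hc/λ = (6.626×10⁻³⁴)(2.998×10⁸)/(425×10⁻⁹) = 4.674×10⁻¹⁹ J.
Energy delivered: (9.20 W m⁻²)(3.03×10⁻⁴ m²)(4160 s) = 11.60 J.
Photons incident: 11.60 / 4.674×10⁻¹⁹ = 2.482×10¹⁹, i.e. 2.482×10¹⁹/6.022×10²³ = 4.122×10⁻⁵ mol.
Fraction absorbed: 1 − 10^(−0.308) = 0.5080.
Photons absorbed: 0.5080 × 4.122×10⁻⁵ = 2.094×10⁻⁵ mol.
Product formed: 0.0126 × 2.094×10⁻⁵ = 2.638×10⁻⁷ mol.
Rate: 2.638×10⁻⁷ / 4160 s = 6.3×10⁻¹¹ mol s⁻¹.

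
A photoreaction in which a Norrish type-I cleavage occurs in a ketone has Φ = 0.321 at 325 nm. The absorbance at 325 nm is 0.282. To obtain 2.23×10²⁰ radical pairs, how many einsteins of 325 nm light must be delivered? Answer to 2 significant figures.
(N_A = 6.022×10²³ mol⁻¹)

0.0024 einstein

Product: 2.23×10²⁰ / 6.022×10²³ = 3.703×10⁻⁴ mol.
Photons that must be absorbed: 3.703×10⁻⁴ / 0.321 = 0.001154 mol.
Fraction absorbed: 1 − 10^(−0.282) = 0.4776.
Incident photons needed: 0.001154 / 0.4776 = 0.002416 mol.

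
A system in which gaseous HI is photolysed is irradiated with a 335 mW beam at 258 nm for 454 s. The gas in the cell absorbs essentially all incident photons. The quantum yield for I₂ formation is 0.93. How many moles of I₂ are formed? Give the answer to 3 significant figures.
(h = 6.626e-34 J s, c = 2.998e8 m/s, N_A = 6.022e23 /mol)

3.05e-4 mol

Photon energy at 258 nm: hc/λ = (6.626e-34)(2.998e8)/(258e-9) = 7.700e-19 J.
Energy delivered: (335 mW)(454 s) = 152.1 J.
Photons incident: 152.1 / 7.700e-19 = 1.975e20, i.e. 1.975e20/6.022e23 = 3.280e-4 mol.
Product: Φ × n_abs = 0.93 × 3.280e-4 = 3.050e-4 mol.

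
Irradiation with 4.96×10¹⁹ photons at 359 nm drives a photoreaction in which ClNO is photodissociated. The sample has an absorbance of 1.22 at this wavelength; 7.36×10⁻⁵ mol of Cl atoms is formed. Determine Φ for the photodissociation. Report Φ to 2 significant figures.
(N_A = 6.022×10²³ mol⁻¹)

Φ = 0.95

Moles of photons: 4.96×10¹⁹ / 6.022×10²³ = 8.236×10⁻⁵ mol.
Fraction absorbed: 1 − 10^(−1.22) = 0.9397.
Photons absorbed: 0.9397 × 8.236×10⁻⁵ = 7.739×10⁻⁵ mol.
Φ = 7.36×10⁻⁵ mol / 7.739×10⁻⁵ mol photons = 0.95.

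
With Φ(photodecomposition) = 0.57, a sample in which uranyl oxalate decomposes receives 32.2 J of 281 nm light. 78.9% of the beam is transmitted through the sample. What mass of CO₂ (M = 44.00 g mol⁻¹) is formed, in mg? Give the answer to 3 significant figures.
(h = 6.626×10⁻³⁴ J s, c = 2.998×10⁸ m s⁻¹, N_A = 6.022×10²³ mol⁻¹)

0.400 mg

Photon energy at 281 nm: hc/λ = (6.626×10⁻³⁴)(2.998×10⁸)/(281×10⁻⁹) = 7.069×10⁻¹⁹ J.
Photons incident: 32.2 / 7.069×10⁻¹⁹ = 4.555×10¹⁹, i.e. 4.555×10¹⁹/6.022×10²³ = 7.564×10⁻⁵ mol.
Fraction absorbed: 1 − 78.9/100 = 0.2110.
Photons absorbed: 0.2110 × 7.564×10⁻⁵ = 1.596×10⁻⁵ mol.
Product: Φ × n_abs = 0.57 × 1.596×10⁻⁵ = 9.097×10⁻⁶ mol.
Mass: 9.097×10⁻⁶ × 44.00 = 4.003×10⁻⁴ g = 0.400 mg.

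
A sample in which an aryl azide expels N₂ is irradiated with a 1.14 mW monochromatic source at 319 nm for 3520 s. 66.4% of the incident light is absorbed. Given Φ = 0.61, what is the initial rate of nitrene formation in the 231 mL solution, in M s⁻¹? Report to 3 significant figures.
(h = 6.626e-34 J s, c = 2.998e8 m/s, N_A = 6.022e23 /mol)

Photon energy at 319 nm: hc/λ = (6.626e-34)(2.998e8)/(319e-9) = 6.227e-19 J.
Energy delivered: (1.14 mW)(3520 s) = 4.013 J.
Photons incident: 4.013 / 6.227e-19 = 6.445e18, i.e. 6.445e18/6.022e23 = 1.070e-5 mol.
Photons absorbed: 0.664 × 1.070e-5 = 7.105e-6 mol.
Product formed: 0.61 × 7.105e-6 = 4.334e-6 mol.
Rate: 4.334e-6 mol / (3520 s × 0.231 L) = 5.33e-9 M s⁻¹.

5.33e-9 M s⁻¹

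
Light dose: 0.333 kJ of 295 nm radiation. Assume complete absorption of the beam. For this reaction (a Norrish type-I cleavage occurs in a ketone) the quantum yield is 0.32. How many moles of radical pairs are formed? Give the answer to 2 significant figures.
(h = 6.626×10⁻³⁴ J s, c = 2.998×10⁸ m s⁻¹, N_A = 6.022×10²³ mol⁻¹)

Photon energy at 295 nm: hc/λ = (6.626×10⁻³⁴)(2.998×10⁸)/(295×10⁻⁹) = 6.734×10⁻¹⁹ J.
Incident energy: 0.333 kJ = 333 J.
Photons incident: 333 / 6.734×10⁻¹⁹ = 4.945×10²⁰, i.e. 4.945×10²⁰/6.022×10²³ = 8.212×10⁻⁴ mol.
Product: Φ × n_abs = 0.32 × 8.212×10⁻⁴ = 2.628×10⁻⁴ mol.

2.6×10⁻⁴ mol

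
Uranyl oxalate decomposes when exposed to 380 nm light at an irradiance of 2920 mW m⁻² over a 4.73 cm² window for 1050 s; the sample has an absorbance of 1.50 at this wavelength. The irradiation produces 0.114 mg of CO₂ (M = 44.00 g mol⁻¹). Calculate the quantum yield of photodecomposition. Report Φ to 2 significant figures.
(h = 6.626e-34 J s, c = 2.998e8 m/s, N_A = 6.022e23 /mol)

Product: 0.114 mg / 44.00 g mol⁻¹ = 2.591e-6 mol.
Photon energy at 380 nm: hc/λ = (6.626e-34)(2.998e8)/(380e-9) = 5.228e-19 J.
Energy delivered: (2920 mW m⁻²)(4.73e-4 m²)(1050 s) = 1.450 J.
Photons incident: 1.450 / 5.228e-19 = 2.774e18, i.e. 2.774e18/6.022e23 = 4.606e-6 mol.
Fraction absorbed: 1 − 10^(−1.50) = 0.9684.
Photons absorbed: 0.9684 × 4.606e-6 = 4.460e-6 mol.
Φ = 2.591e-6 mol / 4.460e-6 mol photons = 0.58.

Φ = 0.58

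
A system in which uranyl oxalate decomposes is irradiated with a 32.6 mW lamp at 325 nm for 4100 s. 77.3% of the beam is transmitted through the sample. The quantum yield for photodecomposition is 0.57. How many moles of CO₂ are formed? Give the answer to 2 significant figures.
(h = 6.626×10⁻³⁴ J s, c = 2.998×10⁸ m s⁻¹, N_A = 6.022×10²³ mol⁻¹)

Photon energy at 325 nm: hc/λ = (6.626×10⁻³⁴)(2.998×10⁸)/(325×10⁻⁹) = 6.112×10⁻¹⁹ J.
Energy delivered: (32.6 mW)(4100 s) = 133.7 J.
Photons incident: 133.7 / 6.112×10⁻¹⁹ = 2.188×10²⁰, i.e. 2.188×10²⁰/6.022×10²³ = 3.633×10⁻⁴ mol.
Fraction absorbed: 1 − 77.3/100 = 0.2270.
Photons absorbed: 0.2270 × 3.633×10⁻⁴ = 8.247×10⁻⁵ mol.
Product: Φ × n_abs = 0.57 × 8.247×10⁻⁵ = 4.701×10⁻⁵ mol.

4.7×10⁻⁵ mol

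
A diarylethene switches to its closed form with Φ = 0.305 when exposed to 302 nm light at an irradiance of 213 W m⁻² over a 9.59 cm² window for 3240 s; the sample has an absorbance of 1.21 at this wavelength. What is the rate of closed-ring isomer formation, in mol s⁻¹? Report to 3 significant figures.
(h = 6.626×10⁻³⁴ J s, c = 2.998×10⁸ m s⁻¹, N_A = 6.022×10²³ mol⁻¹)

Photon energy at 302 nm: hc/λ = (6.626×10⁻³⁴)(2.998×10⁸)/(302×10⁻⁹) = 6.578×10⁻¹⁹ J.
Energy delivered: (213 W m⁻²)(9.59×10⁻⁴ m²)(3240 s) = 661.8 J.
Photons incident: 661.8 / 6.578×10⁻¹⁹ = 1.006×10²¹, i.e. 1.006×10²¹/6.022×10²³ = 0.001671 mol.
Fraction absorbed: 1 − 10^(−1.21) = 0.9383.
Photons absorbed: 0.9383 × 0.001671 = 0.001568 mol.
Product formed: 0.305 × 0.001568 = 4.782×10⁻⁴ mol.
Rate: 4.782×10⁻⁴ / 3240 s = 1.48×10⁻⁷ mol s⁻¹.

1.48×10⁻⁷ mol s⁻¹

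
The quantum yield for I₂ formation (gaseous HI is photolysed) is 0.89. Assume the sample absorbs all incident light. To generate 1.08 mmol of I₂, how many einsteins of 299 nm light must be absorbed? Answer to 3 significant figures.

Product: 1.08 mmol = 0.00108 mol.
Photons that must be absorbed: 0.00108 / 0.89 = 0.001213 mol.

0.00121 einstein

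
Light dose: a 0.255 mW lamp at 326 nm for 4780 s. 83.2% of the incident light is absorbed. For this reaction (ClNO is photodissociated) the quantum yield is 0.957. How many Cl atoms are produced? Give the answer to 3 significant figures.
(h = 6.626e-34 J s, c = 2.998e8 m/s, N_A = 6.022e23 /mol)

Photon energy at 326 nm: hc/λ = (6.626e-34)(2.998e8)/(326e-9) = 6.093e-19 J.
Energy delivered: (0.255 mW)(4780 s) = 1.219 J.
Photons incident: 1.219 / 6.093e-19 = 2.001e18, i.e. 2.001e18/6.022e23 = 3.323e-6 mol.
Photons absorbed: 0.832 × 3.323e-6 = 2.765e-6 mol.
Product: Φ × n_abs = 0.957 × 2.765e-6 = 2.646e-6 mol.
As a count: 2.646e-6 × 6.022e23 = 1.59e18.

1.59e18 atoms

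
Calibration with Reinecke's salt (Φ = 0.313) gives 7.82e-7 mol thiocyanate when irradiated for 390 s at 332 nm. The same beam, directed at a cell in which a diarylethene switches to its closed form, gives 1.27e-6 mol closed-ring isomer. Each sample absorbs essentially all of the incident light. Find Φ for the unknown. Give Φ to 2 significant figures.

Photons absorbed by the actinometer: 7.82e-7 / 0.313 = 2.498e-6 mol.
Φ(unknown) = 1.27e-6 / 2.498e-6 = 0.51.

Φ = 0.51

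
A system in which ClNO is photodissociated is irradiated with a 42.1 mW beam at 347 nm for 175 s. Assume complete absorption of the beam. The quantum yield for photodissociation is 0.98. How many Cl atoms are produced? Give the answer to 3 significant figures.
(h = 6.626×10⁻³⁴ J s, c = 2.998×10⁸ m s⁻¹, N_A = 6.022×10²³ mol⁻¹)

1.26×10¹⁹ atoms

Photon energy at 347 nm: hc/λ = (6.626×10⁻³⁴)(2.998×10⁸)/(347×10⁻⁹) = 5.725×10⁻¹⁹ J.
Energy delivered: (42.1 mW)(175 s) = 7.368 J.
Photons incident: 7.368 / 5.725×10⁻¹⁹ = 1.287×10¹⁹, i.e. 1.287×10¹⁹/6.022×10²³ = 2.137×10⁻⁵ mol.
Product: Φ × n_abs = 0.98 × 2.137×10⁻⁵ = 2.094×10⁻⁵ mol.
As a count: 2.094×10⁻⁵ × 6.022×10²³ = 1.26×10¹⁹.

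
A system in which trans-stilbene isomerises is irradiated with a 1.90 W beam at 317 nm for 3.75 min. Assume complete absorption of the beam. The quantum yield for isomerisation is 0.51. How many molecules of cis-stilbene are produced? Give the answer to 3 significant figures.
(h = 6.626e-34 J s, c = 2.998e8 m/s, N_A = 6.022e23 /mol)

Photon energy at 317 nm: hc/λ = (6.626e-34)(2.998e8)/(317e-9) = 6.266e-19 J.
Energy delivered: (1.90 W)(225 s) = 427.5 J.
Photons incident: 427.5 / 6.266e-19 = 6.823e20, i.e. 6.823e20/6.022e23 = 0.001133 mol.
Product: Φ × n_abs = 0.51 × 0.001133 = 5.778e-4 mol.
As a count: 5.778e-4 × 6.022e23 = 3.48e20.

3.48e20 molecules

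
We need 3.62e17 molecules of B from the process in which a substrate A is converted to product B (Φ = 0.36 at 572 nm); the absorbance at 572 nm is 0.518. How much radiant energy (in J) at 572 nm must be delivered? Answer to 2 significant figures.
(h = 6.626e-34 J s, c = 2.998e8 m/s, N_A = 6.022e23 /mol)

0.50 J

Product: 3.62e17 / 6.022e23 = 6.011e-7 mol.
Photons that must be absorbed: 6.011e-7 / 0.36 = 1.670e-6 mol.
Fraction absorbed: 1 − 10^(−0.518) = 0.6966.
Incident photons needed: 1.670e-6 / 0.6966 = 2.397e-6 mol.
Photon energy: hc/λ = 3.473e-19 J; per mole, 2.091e5 J mol⁻¹.
Energy required: 2.397e-6 × 2.091e5 = 0.50 J.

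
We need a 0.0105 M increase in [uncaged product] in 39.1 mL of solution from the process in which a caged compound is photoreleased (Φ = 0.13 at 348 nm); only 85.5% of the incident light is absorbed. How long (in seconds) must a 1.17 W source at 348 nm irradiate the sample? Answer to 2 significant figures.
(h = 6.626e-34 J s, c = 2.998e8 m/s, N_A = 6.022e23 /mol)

Product: (0.0105 M)(0.0391 L) = 4.106e-4 mol.
Photons that must be absorbed: 4.106e-4 / 0.13 = 0.003158 mol.
Incident photons needed: 0.003158 / 0.855 = 0.003694 mol.
Photon energy: hc/λ = 5.708e-19 J; per mole, 3.437e5 J mol⁻¹.
Energy required: 0.003694 × 3.437e5 = 1270 J.
Time: 1270 J / 1.17 W = 1100 s.

t ≈ 1100 s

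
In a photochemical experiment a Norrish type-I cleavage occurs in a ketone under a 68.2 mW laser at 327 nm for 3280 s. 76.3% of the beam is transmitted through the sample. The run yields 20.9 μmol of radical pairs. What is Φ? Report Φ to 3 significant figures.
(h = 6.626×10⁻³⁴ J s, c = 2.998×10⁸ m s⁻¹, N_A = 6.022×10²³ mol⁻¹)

Φ = 0.144

Product: 20.9 μmol = 2.09×10⁻⁵ mol.
Photon energy at 327 nm: hc/λ = (6.626×10⁻³⁴)(2.998×10⁸)/(327×10⁻⁹) = 6.075×10⁻¹⁹ J.
Energy delivered: (68.2 mW)(3280 s) = 223.7 J.
Photons incident: 223.7 / 6.075×10⁻¹⁹ = 3.682×10²⁰, i.e. 3.682×10²⁰/6.022×10²³ = 6.114×10⁻⁴ mol.
Fraction absorbed: 1 − 76.3/100 = 0.2370.
Photons absorbed: 0.2370 × 6.114×10⁻⁴ = 1.449×10⁻⁴ mol.
Φ = 2.09×10⁻⁵ mol / 1.449×10⁻⁴ mol photons = 0.144.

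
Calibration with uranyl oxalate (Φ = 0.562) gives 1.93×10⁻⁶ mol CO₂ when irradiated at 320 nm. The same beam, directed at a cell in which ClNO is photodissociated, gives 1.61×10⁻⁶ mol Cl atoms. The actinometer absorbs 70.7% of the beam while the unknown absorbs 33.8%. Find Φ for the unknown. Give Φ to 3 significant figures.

Photons absorbed by the actinometer: 1.93×10⁻⁶ / 0.562 = 3.434×10⁻⁶ mol.
Incident flux: 3.434×10⁻⁶ / 0.707 = 4.857×10⁻⁶ einstein.
Absorbed by unknown: 0.338 × 4.857×10⁻⁶ = 1.642×10⁻⁶ mol.
Φ(unknown) = 1.61×10⁻⁶ / 1.642×10⁻⁶ = 0.981.

Φ = 0.981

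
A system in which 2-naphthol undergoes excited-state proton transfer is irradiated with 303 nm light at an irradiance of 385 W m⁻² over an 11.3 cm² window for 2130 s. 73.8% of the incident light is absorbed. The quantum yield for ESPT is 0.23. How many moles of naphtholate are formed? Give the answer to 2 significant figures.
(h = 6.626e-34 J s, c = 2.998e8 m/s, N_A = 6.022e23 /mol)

4.0e-4 mol

Photon energy at 303 nm: hc/λ = (6.626e-34)(2.998e8)/(303e-9) = 6.556e-19 J.
Energy delivered: (385 W m⁻²)(11.3e-4 m²)(2130 s) = 926.7 J.
Photons incident: 926.7 / 6.556e-19 = 1.414e21, i.e. 1.414e21/6.022e23 = 0.002348 mol.
Photons absorbed: 0.738 × 0.002348 = 0.001733 mol.
Product: Φ × n_abs = 0.23 × 0.001733 = 3.986e-4 mol.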